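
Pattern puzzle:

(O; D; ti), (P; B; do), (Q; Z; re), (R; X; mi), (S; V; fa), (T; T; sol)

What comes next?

(U; R; la)

First letter — letters move forward 1 place in the alphabet: O, P, Q, R, S, T → U.
Second letter: letters move back 2 places in the alphabet, wrapping A→Z, so D, B, Z, X, V, T → R.
Note: ti, do, re, mi, fa, sol → la (runs through the solfège scale do→ti).
Putting it together: (U; R; la).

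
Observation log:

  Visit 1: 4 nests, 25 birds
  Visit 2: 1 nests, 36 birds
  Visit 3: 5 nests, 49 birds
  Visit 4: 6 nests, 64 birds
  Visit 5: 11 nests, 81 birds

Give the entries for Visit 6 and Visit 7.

Nests — each term is the sum of the two before it: 4, 1, 5, 6, 11 → 17 → 28.
Birds: perfect squares: 5², 6², 7², …, so 25, 36, 49, 64, 81 → 100 → 121.
Putting the parts together: 17 nests, 100 birds and then 28 nests, 121 birds.

17 nests, 100 birds; 28 nests, 121 birds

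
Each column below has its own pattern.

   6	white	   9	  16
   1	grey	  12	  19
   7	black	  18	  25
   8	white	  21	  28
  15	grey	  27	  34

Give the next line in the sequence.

First component goes 6, 1, 7, 8, 15 → 23 (each term is the sum of the two before it).
For the shade, repeats white → grey → black: white, grey, black, white, grey → black.
Third component — alternating steps +3, +6, +3, +6, …: 9, 12, 18, 21, 27 → 30.
Fourth component — always 7 more than the third component: 16, 19, 25, 28, 34 → 37.
Combining the parts gives 23  black  30  37.

23  black  30  37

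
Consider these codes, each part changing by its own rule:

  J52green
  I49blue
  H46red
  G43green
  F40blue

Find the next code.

Letter: J, I, H, G, F → E (letters move back 1 place in the alphabet).
Second component: −3 each step; 52, 49, 46, 43, 40 → 37.
Colour: repeats green → blue → red, so green, blue, red, green, blue → red.
Putting it together: E37red.

E37red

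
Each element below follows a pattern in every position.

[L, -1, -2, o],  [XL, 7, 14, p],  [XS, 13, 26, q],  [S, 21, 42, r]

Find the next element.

Size goes L, XL, XS, S → M (runs through clothing sizes XS→XL).
Second value — alternating steps +8, +6, +8, +6, …: -1, 7, 13, 21 → 27.
Third value — always 2 × the second value: -2, 14, 26, 42 → 54.
For the letter, letters move forward 1 place in the alphabet: o, p, q, r → s.
So the next element is [M, 27, 54, s].

[M, 27, 54, s]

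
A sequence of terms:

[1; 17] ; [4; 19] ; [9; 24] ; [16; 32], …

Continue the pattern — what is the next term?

[25; 43]

First component: 1, 4, 9, 16 → 25 (perfect squares: 1², 2², 3², …).
For the second component, differences are 2, 5, 8, … (increasing by 3 each time): 17, 19, 24, 32 → 43.
So the next term is [25; 43].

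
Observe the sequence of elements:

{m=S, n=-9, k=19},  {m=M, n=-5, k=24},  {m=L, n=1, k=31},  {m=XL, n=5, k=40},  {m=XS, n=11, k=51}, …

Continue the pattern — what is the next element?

{m=S, n=15, k=64}

M — runs through clothing sizes XS→XL: S, M, L, XL, XS → S.
N goes -9, -5, 1, 5, 11 → 15 (alternating steps +4, +6, +4, +6, …).
For the k, differences are 5, 7, 9, … (increasing by 2 each time): 19, 24, 31, 40, 51 → 64.
Combining the parts gives {m=S, n=15, k=64}.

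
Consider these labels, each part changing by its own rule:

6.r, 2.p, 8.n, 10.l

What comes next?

First component: 6, 2, 8, 10 → 18 (each term is the sum of the two before it).
For the letter, letters move back 2 places in the alphabet: r, p, n, l → j.
So the next label is 18.j.

18.j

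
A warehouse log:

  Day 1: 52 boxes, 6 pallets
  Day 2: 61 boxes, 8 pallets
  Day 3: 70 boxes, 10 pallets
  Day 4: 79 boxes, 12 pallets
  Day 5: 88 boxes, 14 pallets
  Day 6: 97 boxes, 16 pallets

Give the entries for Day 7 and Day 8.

106 boxes, 18 pallets; 115 boxes, 20 pallets

Boxes: 52, 61, 70, 79, 88, 97 → 106 → 115 (+9 each step).
Pallets goes 6, 8, 10, 12, 14, 16 → 18 → 20 (+2 each step).
Putting the parts together: 106 boxes, 18 pallets and then 115 boxes, 20 pallets.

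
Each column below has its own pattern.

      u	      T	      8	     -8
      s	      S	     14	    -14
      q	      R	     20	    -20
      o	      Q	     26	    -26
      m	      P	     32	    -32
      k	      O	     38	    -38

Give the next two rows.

First letter goes u, s, q, o, m, k → i → g (letters move back 2 places in the alphabet).
Second letter: letters move back 1 place in the alphabet; T, S, R, Q, P, O → N → M.
For the third component, +6 each step: 8, 14, 20, 26, 32, 38 → 44 → 50.
Fourth component: always the negative of the third component, so -8, -14, -20, -26, -32, -38 → -44 → -50.
Putting the parts together: i  N  44  -44 and then g  M  50  -50.

i  N  44  -44; g  M  50  -50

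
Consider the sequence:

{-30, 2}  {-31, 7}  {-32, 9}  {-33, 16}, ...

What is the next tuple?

First value goes -30, -31, -32, -33 → -34 (−1 each step).
Second value: each term is the sum of the two before it; 2, 7, 9, 16 → 25.
Putting it together: {-34, 25}.

{-34, 25}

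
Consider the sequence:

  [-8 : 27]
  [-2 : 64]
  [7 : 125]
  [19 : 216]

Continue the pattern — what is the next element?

[34 : 343]

First value goes -8, -2, 7, 19 → 34 (differences are 6, 9, 12, … (increasing by 3 each time)).
For the second value, perfect cubes: 3³, 4³, 5³, …: 27, 64, 125, 216 → 343.
So the next element is [34 : 343].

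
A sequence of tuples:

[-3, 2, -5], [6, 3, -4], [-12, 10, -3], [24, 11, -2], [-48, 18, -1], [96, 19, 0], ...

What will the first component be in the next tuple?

-192

First component: ×(-2) each step, so -3, 6, -12, 24, -48, 96 → -192.
Second component — alternating steps +1, +7, +1, +7, …: 2, 3, 10, 11, 18, 19 → 26.
Third component goes -5, -4, -3, -2, -1, 0 → 1 (+1 each step).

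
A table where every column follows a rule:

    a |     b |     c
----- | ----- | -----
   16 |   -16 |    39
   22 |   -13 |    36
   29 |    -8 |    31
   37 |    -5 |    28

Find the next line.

46  0  23

Column a — differences are 6, 7, 8, … (increasing by 1 each time): 16, 22, 29, 37 → 46.
Column b — alternating steps +3, +5, +3, +5, …: -16, -13, -8, -5 → 0.
Column c: together with the column b always sums to 23, so 39, 36, 31, 28 → 23.
Putting it together: 46  0  23.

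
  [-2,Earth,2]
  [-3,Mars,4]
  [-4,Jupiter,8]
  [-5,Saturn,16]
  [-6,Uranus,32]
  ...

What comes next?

First component — −1 each step: -2, -3, -4, -5, -6 → -7.
Planet — runs through the planets Mercury→Neptune: Earth, Mars, Jupiter, Saturn, Uranus → Neptune.
For the third component, ×2 each step: 2, 4, 8, 16, 32 → 64.
Combining the parts gives [-7,Neptune,64].

[-7,Neptune,64]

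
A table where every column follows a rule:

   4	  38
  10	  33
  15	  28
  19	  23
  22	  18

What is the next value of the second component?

Second component goes 38, 33, 28, 23, 18 → 13 (−5 each step).

13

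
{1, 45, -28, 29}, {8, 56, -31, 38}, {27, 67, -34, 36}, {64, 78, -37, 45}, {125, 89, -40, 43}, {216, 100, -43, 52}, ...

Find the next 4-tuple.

{343, 111, -46, 50}

First component: perfect cubes: 1³, 2³, 3³, …; 1, 8, 27, 64, 125, 216 → 343.
Second component goes 45, 56, 67, 78, 89, 100 → 111 (+11 each step).
Third component — −3 each step: -28, -31, -34, -37, -40, -43 → -46.
Fourth component: 29, 38, 36, 45, 43, 52 → 50 (alternating steps +9, −2, +9, −2, …).
So the next 4-tuple is {343, 111, -46, 50}.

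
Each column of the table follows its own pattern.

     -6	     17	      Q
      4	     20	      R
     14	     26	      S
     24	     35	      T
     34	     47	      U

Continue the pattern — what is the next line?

44  62  V

First component goes -6, 4, 14, 24, 34 → 44 (+10 each step).
Second component: differences are 3, 6, 9, … (increasing by 3 each time), so 17, 20, 26, 35, 47 → 62.
Letter — letters move forward 1 place in the alphabet: Q, R, S, T, U → V.
Putting it together: 44  62  V.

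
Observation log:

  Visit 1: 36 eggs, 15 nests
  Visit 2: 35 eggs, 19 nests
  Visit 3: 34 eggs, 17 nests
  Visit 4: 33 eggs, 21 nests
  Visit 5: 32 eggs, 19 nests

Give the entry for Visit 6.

Eggs — −1 each step: 36, 35, 34, 33, 32 → 31.
Nests: alternating steps +4, −2, +4, −2, …; 15, 19, 17, 21, 19 → 23.
Combining the parts gives 31 eggs, 23 nests.

31 eggs, 23 nests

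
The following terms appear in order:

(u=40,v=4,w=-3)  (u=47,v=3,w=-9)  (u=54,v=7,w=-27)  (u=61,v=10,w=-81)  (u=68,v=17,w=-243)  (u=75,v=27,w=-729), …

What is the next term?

U: 40, 47, 54, 61, 68, 75 → 82 (+7 each step).
V: each term is the sum of the two before it; 4, 3, 7, 10, 17, 27 → 44.
W — ×3 each step: -3, -9, -27, -81, -243, -729 → -2187.
So the next term is (u=82,v=44,w=-2187).

(u=82,v=44,w=-2187)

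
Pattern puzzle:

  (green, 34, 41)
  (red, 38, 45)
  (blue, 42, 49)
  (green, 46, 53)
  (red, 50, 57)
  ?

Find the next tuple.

(blue, 54, 61)

Colour: repeats green → red → blue, so green, red, blue, green, red → blue.
Second slot goes 34, 38, 42, 46, 50 → 54 (+4 each step).
Third slot: always 7 more than the second slot; 41, 45, 49, 53, 57 → 61.
Putting it together: (blue, 54, 61).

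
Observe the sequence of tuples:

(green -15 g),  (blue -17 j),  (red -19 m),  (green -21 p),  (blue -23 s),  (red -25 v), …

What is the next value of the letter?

y

Colour — repeats green → blue → red: green, blue, red, green, blue, red → green.
Second slot — −2 each step: -15, -17, -19, -21, -23, -25 → -27.
Letter: g, j, m, p, s, v → y (letters move forward 3 places in the alphabet).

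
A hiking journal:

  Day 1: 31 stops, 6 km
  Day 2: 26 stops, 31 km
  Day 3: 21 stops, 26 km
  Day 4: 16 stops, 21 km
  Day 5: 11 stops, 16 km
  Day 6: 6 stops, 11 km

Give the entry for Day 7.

1 stops, 6 km

Stops — −5 each step: 31, 26, 21, 16, 11, 6 → 1.
Km: always the previous value of the stops; 6, 31, 26, 21, 16, 11 → 6.
Combining the parts gives 1 stops, 6 km.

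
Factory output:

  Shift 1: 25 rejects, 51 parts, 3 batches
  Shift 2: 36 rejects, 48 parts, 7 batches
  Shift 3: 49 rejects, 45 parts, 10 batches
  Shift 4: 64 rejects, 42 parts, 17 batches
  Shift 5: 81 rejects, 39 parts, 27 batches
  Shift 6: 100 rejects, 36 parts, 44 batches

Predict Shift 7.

121 rejects, 33 parts, 71 batches

Rejects — perfect squares: 5², 6², 7², …: 25, 36, 49, 64, 81, 100 → 121.
For the parts, −3 each step: 51, 48, 45, 42, 39, 36 → 33.
Batches goes 3, 7, 10, 17, 27, 44 → 71 (each term is the sum of the two before it).
So the next row is 121 rejects, 33 parts, 71 batches.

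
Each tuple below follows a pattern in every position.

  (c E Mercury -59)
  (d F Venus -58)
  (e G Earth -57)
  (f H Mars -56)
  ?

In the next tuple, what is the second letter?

Second letter: letters move forward 1 place in the alphabet, so E, F, G, H → I.

I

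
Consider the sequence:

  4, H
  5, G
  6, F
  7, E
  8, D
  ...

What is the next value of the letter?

C

Letter goes H, G, F, E, D → C (letters move back 1 place in the alphabet).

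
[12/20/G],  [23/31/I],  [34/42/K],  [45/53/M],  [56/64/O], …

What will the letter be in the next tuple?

Letter: letters move forward 2 places in the alphabet; G, I, K, M, O → Q.

Q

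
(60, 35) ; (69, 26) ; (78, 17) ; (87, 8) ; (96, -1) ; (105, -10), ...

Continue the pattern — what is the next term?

(114, -19)

First component — +9 each step: 60, 69, 78, 87, 96, 105 → 114.
Second component goes 35, 26, 17, 8, -1, -10 → -19 (together with the first component always sums to 95).
Combining the parts gives (114, -19).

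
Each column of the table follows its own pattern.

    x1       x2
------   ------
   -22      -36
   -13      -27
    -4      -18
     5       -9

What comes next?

14  0

Column x1: -22, -13, -4, 5 → 14 (+9 each step).
For the column x2, +9 each step: -36, -27, -18, -9 → 0.
So the next line is 14  0.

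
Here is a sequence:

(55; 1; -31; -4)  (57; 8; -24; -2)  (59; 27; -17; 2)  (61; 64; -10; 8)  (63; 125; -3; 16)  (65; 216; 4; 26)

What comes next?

(67; 343; 11; 38)

First slot — +2 each step: 55, 57, 59, 61, 63, 65 → 67.
Second slot goes 1, 8, 27, 64, 125, 216 → 343 (perfect cubes: 1³, 2³, 3³, …).
Third slot — +7 each step: -31, -24, -17, -10, -3, 4 → 11.
Fourth slot — differences are 2, 4, 6, … (increasing by 2 each time): -4, -2, 2, 8, 16, 26 → 38.
Combining the parts gives (67; 343; 11; 38).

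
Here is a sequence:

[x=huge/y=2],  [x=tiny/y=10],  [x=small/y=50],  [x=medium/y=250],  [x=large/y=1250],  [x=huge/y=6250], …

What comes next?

[x=tiny/y=31250]

X: huge, tiny, small, medium, large, huge → tiny (repeats huge → tiny → small → medium → large).
Y: ×5 each step, so 2, 10, 50, 250, 1250, 6250 → 31250.
Combining the parts gives [x=tiny/y=31250].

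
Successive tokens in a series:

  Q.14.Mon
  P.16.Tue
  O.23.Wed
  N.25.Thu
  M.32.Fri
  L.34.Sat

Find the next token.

K.41.Sun

Letter: Q, P, O, N, M, L → K (letters move back 1 place in the alphabet).
Second component goes 14, 16, 23, 25, 32, 34 → 41 (alternating steps +2, +7, +2, +7, …).
For the day, runs through the weekdays Mon→Sun: Mon, Tue, Wed, Thu, Fri, Sat → Sun.
Combining the parts gives K.41.Sun.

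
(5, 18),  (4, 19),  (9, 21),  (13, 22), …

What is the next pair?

First coordinate — each term is the sum of the two before it: 5, 4, 9, 13 → 22.
Second coordinate: alternating steps +1, +2, +1, +2, …; 18, 19, 21, 22 → 24.
Combining the parts gives (22, 24).

(22, 24)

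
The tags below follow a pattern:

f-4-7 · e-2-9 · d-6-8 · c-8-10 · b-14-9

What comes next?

a-22-11

Letter goes f, e, d, c, b → a (letters move back 1 place in the alphabet).
Second component: each term is the sum of the two before it; 4, 2, 6, 8, 14 → 22.
Third component: 7, 9, 8, 10, 9 → 11 (alternating steps +2, −1, +2, −1, …).
Putting it together: a-22-11.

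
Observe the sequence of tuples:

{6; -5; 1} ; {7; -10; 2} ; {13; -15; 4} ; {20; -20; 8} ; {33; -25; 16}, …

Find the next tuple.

{53; -30; 32}

First slot — each term is the sum of the two before it: 6, 7, 13, 20, 33 → 53.
Second slot: −5 each step, so -5, -10, -15, -20, -25 → -30.
Third slot: ×2 each step; 1, 2, 4, 8, 16 → 32.
Combining the parts gives {53; -30; 32}.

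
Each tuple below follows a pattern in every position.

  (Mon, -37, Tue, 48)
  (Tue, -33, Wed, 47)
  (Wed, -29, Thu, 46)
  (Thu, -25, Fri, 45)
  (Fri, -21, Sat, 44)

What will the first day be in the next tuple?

Sat

For the first day, runs through the weekdays Mon→Sun: Mon, Tue, Wed, Thu, Fri → Sat.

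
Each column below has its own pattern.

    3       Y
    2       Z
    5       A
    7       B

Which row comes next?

12  C

First component: each term is the sum of the two before it; 3, 2, 5, 7 → 12.
Letter: letters move forward 1 place in the alphabet, wrapping Z→A, so Y, Z, A, B → C.
Putting it together: 12  C.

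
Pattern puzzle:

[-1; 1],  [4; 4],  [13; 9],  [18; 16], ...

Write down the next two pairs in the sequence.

First coordinate: -1, 4, 13, 18 → 27 → 32 (alternating steps +5, +9, +5, +9, …).
Second coordinate: perfect squares: 1², 2², 3², …, so 1, 4, 9, 16 → 25 → 36.
So the next two pairs are [27; 25] and [32; 36].

[27; 25], [32; 36]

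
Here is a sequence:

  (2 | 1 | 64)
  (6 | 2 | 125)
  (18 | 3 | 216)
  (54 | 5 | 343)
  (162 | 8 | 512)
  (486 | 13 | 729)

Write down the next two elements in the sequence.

For the first component, ×3 each step: 2, 6, 18, 54, 162, 486 → 1458 → 4374.
Second component: each term is the sum of the two before it, so 1, 2, 3, 5, 8, 13 → 21 → 34.
For the third component, perfect cubes: 4³, 5³, 6³, …: 64, 125, 216, 343, 512, 729 → 1000 → 1331.
So the next two elements are (1458 | 21 | 1000) and (4374 | 34 | 1331).

(1458 | 21 | 1000), (4374 | 34 | 1331)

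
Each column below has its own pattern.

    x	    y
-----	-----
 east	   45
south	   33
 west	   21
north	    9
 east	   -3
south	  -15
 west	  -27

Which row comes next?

For the column x, repeats east → south → west → north: east, south, west, north, east, south, west → north.
Column y: 45, 33, 21, 9, -3, -15, -27 → -39 (−12 each step).
Putting it together: north  -39.

north  -39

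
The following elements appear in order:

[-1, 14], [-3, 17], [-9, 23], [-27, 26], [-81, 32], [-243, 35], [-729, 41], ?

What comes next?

[-2187, 44]

First component: ×3 each step; -1, -3, -9, -27, -81, -243, -729 → -2187.
Second component: 14, 17, 23, 26, 32, 35, 41 → 44 (alternating steps +3, +6, +3, +6, …).
Combining the parts gives [-2187, 44].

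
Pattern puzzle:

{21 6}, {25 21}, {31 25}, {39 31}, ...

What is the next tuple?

{49 39}

First entry goes 21, 25, 31, 39 → 49 (differences are 4, 6, 8, … (increasing by 2 each time)).
Second entry goes 6, 21, 25, 31 → 39 (always the previous value of the first entry).
Combining the parts gives {49 39}.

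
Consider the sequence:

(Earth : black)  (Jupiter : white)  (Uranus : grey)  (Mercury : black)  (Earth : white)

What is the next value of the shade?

For the planet, repeats Earth → Jupiter → Uranus → Mercury: Earth, Jupiter, Uranus, Mercury, Earth → Jupiter.
Shade — repeats black → white → grey: black, white, grey, black, white → grey.

grey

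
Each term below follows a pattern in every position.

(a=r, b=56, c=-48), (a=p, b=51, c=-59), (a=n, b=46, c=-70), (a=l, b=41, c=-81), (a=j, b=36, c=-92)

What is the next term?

A — letters move back 2 places in the alphabet: r, p, n, l, j → h.
For the b, −5 each step: 56, 51, 46, 41, 36 → 31.
C — −11 each step: -48, -59, -70, -81, -92 → -103.
Combining the parts gives (a=h, b=31, c=-103).

(a=h, b=31, c=-103)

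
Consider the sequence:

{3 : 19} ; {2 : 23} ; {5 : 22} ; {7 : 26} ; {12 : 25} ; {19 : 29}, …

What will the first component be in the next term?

31

First component: each term is the sum of the two before it; 3, 2, 5, 7, 12, 19 → 31.
Second component: alternating steps +4, −1, +4, −1, …, so 19, 23, 22, 26, 25, 29 → 28.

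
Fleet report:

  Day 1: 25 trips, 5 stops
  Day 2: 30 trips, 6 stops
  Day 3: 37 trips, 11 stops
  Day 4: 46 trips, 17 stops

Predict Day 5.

57 trips, 28 stops

Trips: 25, 30, 37, 46 → 57 (differences are 5, 7, 9, … (increasing by 2 each time)).
Stops: each term is the sum of the two before it, so 5, 6, 11, 17 → 28.
Putting it together: 57 trips, 28 stops.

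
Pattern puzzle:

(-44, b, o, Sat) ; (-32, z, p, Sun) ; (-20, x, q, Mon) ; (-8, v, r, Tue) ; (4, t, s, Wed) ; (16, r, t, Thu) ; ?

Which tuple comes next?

First component goes -44, -32, -20, -8, 4, 16 → 28 (+12 each step).
First letter goes b, z, x, v, t, r → p (letters move back 2 places in the alphabet, wrapping A→Z).
For the second letter, letters move forward 1 place in the alphabet: o, p, q, r, s, t → u.
For the day, runs through the weekdays Mon→Sun: Sat, Sun, Mon, Tue, Wed, Thu → Fri.
Putting it together: (28, p, u, Fri).

(28, p, u, Fri)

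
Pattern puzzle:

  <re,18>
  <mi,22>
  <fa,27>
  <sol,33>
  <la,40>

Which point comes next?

<ti,48>

Note: runs through the solfège scale do→ti; re, mi, fa, sol, la → ti.
Second value goes 18, 22, 27, 33, 40 → 48 (differences are 4, 5, 6, … (increasing by 1 each time)).
Combining the parts gives <ti,48>.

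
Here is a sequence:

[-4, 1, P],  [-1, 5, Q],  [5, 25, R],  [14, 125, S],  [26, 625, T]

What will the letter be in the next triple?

U

For the letter, letters move forward 1 place in the alphabet: P, Q, R, S, T → U.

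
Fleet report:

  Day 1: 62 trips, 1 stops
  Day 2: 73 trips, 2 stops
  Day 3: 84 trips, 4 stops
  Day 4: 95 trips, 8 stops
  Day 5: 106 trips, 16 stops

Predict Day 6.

117 trips, 32 stops

Trips: +11 each step, so 62, 73, 84, 95, 106 → 117.
Stops — ×2 each step: 1, 2, 4, 8, 16 → 32.
Combining the parts gives 117 trips, 32 stops.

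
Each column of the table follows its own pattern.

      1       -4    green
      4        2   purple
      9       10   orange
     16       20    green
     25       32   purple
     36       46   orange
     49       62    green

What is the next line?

64  80  purple

First component goes 1, 4, 9, 16, 25, 36, 49 → 64 (perfect squares: 1², 2², 3², …).
Second component: -4, 2, 10, 20, 32, 46, 62 → 80 (differences are 6, 8, 10, … (increasing by 2 each time)).
Colour: green, purple, orange, green, purple, orange, green → purple (repeats green → purple → orange).
Putting it together: 64  80  purple.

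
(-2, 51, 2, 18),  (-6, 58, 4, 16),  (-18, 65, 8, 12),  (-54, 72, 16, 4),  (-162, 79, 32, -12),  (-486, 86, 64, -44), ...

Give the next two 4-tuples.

First component goes -2, -6, -18, -54, -162, -486 → -1458 → -4374 (×3 each step).
Second component goes 51, 58, 65, 72, 79, 86 → 93 → 100 (+7 each step).
Third component: ×2 each step; 2, 4, 8, 16, 32, 64 → 128 → 256.
Fourth component: together with the third component always sums to 20; 18, 16, 12, 4, -12, -44 → -108 → -236.
Putting the parts together: (-1458, 93, 128, -108) and then (-4374, 100, 256, -236).

(-1458, 93, 128, -108), (-4374, 100, 256, -236)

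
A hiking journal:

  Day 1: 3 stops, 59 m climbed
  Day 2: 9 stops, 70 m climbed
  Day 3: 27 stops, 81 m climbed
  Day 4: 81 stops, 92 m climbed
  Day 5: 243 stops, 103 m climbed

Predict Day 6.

Stops: ×3 each step, so 3, 9, 27, 81, 243 → 729.
M climbed: 59, 70, 81, 92, 103 → 114 (+11 each step).
So the next record is 729 stops, 114 m climbed.

729 stops, 114 m climbed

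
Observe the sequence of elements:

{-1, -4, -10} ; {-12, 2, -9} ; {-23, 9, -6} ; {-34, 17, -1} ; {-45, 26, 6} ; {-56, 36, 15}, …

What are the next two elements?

{-67, 47, 26}, {-78, 59, 39}

First slot: −11 each step; -1, -12, -23, -34, -45, -56 → -67 → -78.
Second slot: differences are 6, 7, 8, … (increasing by 1 each time), so -4, 2, 9, 17, 26, 36 → 47 → 59.
Third slot — differences are 1, 3, 5, … (increasing by 2 each time): -10, -9, -6, -1, 6, 15 → 26 → 39.
Putting the parts together: {-67, 47, 26} and then {-78, 59, 39}.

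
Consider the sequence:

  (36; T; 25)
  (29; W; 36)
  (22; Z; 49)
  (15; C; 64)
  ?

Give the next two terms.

(8; F; 81), (1; I; 100)

For the first coordinate, −7 each step: 36, 29, 22, 15 → 8 → 1.
Letter goes T, W, Z, C → F → I (letters move forward 3 places in the alphabet, wrapping Z→A).
Third coordinate: perfect squares: 5², 6², 7², …; 25, 36, 49, 64 → 81 → 100.
Putting the parts together: (8; F; 81) and then (1; I; 100).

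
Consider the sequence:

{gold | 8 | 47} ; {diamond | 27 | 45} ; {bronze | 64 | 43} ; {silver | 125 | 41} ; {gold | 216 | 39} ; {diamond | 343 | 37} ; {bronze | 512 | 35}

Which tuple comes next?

Rank goes gold, diamond, bronze, silver, gold, diamond, bronze → silver (repeats gold → diamond → bronze → silver).
For the second value, perfect cubes: 2³, 3³, 4³, …: 8, 27, 64, 125, 216, 343, 512 → 729.
For the third value, −2 each step: 47, 45, 43, 41, 39, 37, 35 → 33.
Combining the parts gives {silver | 729 | 33}.

{silver | 729 | 33}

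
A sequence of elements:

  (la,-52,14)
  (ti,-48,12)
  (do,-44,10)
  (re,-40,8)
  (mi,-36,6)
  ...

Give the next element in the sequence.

Note: runs through the solfège scale do→ti, so la, ti, do, re, mi → fa.
Second component: +4 each step, so -52, -48, -44, -40, -36 → -32.
Third component: −2 each step; 14, 12, 10, 8, 6 → 4.
Combining the parts gives (fa,-32,4).

(fa,-32,4)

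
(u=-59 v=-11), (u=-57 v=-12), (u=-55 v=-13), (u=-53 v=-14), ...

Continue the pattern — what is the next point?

U: +2 each step; -59, -57, -55, -53 → -51.
V: −1 each step; -11, -12, -13, -14 → -15.
Putting it together: (u=-51 v=-15).

(u=-51 v=-15)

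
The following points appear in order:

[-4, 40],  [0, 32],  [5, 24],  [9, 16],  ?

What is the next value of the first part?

14

For the first part, alternating steps +4, +5, +4, +5, …: -4, 0, 5, 9 → 14.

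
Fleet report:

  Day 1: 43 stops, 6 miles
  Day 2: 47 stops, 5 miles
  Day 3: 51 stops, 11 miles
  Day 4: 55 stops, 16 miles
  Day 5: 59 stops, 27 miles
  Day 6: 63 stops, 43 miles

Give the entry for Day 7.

67 stops, 70 miles

Stops goes 43, 47, 51, 55, 59, 63 → 67 (+4 each step).
Miles: 6, 5, 11, 16, 27, 43 → 70 (each term is the sum of the two before it).
Combining the parts gives 67 stops, 70 miles.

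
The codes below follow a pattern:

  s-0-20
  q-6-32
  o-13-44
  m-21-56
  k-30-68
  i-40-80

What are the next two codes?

g-51-92, e-63-104

Letter: letters move back 2 places in the alphabet; s, q, o, m, k, i → g → e.
Second component — differences are 6, 7, 8, … (increasing by 1 each time): 0, 6, 13, 21, 30, 40 → 51 → 63.
Third component: +12 each step; 20, 32, 44, 56, 68, 80 → 92 → 104.
So the next two codes are g-51-92 and e-63-104.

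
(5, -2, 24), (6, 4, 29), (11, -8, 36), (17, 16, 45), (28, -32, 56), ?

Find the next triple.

(45, 64, 69)

First value — each term is the sum of the two before it: 5, 6, 11, 17, 28 → 45.
Second value: ×(-2) each step; -2, 4, -8, 16, -32 → 64.
Third value: 24, 29, 36, 45, 56 → 69 (differences are 5, 7, 9, … (increasing by 2 each time)).
Combining the parts gives (45, 64, 69).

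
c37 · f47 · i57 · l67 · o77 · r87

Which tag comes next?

For the letter, letters move forward 3 places in the alphabet: c, f, i, l, o, r → u.
For the second component, +10 each step: 37, 47, 57, 67, 77, 87 → 97.
Putting it together: u97.

u97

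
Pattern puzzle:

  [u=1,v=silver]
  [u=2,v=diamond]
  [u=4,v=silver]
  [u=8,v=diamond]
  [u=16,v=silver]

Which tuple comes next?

[u=32,v=diamond]

For the u, ×2 each step: 1, 2, 4, 8, 16 → 32.
V — alternates silver ↔ diamond: silver, diamond, silver, diamond, silver → diamond.
Putting it together: [u=32,v=diamond].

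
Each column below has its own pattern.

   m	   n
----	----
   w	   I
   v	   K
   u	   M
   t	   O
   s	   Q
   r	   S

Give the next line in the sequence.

Column m — letters move back 1 place in the alphabet: w, v, u, t, s, r → q.
Column n goes I, K, M, O, Q, S → U (letters move forward 2 places in the alphabet).
Combining the parts gives q  U.

q  U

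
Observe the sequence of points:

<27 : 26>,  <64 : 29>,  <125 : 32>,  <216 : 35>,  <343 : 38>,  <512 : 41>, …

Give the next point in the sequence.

<729 : 44>

First entry: 27, 64, 125, 216, 343, 512 → 729 (perfect cubes: 3³, 4³, 5³, …).
Second entry: 26, 29, 32, 35, 38, 41 → 44 (+3 each step).
Putting it together: <729 : 44>.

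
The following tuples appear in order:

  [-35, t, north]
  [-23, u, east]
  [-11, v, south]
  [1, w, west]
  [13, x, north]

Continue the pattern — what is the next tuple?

[25, y, east]

First coordinate: -35, -23, -11, 1, 13 → 25 (+12 each step).
For the letter, letters move forward 1 place in the alphabet: t, u, v, w, x → y.
Direction: repeats north → east → south → west; north, east, south, west, north → east.
Putting it together: [25, y, east].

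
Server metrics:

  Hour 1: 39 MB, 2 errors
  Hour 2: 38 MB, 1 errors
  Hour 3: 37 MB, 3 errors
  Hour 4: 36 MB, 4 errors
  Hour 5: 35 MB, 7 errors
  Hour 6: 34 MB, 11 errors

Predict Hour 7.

33 MB, 18 errors

MB — −1 each step: 39, 38, 37, 36, 35, 34 → 33.
Errors: 2, 1, 3, 4, 7, 11 → 18 (each term is the sum of the two before it).
So the next line is 33 MB, 18 errors.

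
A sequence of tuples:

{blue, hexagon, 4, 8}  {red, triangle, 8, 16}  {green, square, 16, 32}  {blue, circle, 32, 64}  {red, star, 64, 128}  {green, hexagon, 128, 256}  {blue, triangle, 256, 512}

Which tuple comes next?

Colour — repeats blue → red → green: blue, red, green, blue, red, green, blue → red.
Shape goes hexagon, triangle, square, circle, star, hexagon, triangle → square (repeats hexagon → triangle → square → circle → star).
Third value goes 4, 8, 16, 32, 64, 128, 256 → 512 (×2 each step).
Fourth value goes 8, 16, 32, 64, 128, 256, 512 → 1024 (always 2 × the third value).
Combining the parts gives {red, square, 512, 1024}.

{red, square, 512, 1024}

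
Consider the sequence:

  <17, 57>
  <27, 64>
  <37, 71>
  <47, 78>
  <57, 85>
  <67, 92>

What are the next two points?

<77, 99>, <87, 106>

First part — +10 each step: 17, 27, 37, 47, 57, 67 → 77 → 87.
Second part: +7 each step, so 57, 64, 71, 78, 85, 92 → 99 → 106.
So the next two points are <77, 99> and <87, 106>.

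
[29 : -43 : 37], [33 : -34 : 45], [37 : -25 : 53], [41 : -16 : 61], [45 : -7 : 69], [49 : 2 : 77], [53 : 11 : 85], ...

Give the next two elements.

First part: 29, 33, 37, 41, 45, 49, 53 → 57 → 61 (+4 each step).
Second part: +9 each step; -43, -34, -25, -16, -7, 2, 11 → 20 → 29.
Third part — +8 each step: 37, 45, 53, 61, 69, 77, 85 → 93 → 101.
So the next two elements are [57 : 20 : 93] and [61 : 29 : 101].

[57 : 20 : 93], [61 : 29 : 101]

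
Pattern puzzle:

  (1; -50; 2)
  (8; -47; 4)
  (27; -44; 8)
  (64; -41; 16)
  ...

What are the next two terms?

(125; -38; 32), (216; -35; 64)

First part: perfect cubes: 1³, 2³, 3³, …, so 1, 8, 27, 64 → 125 → 216.
Second part: -50, -47, -44, -41 → -38 → -35 (+3 each step).
Third part: ×2 each step; 2, 4, 8, 16 → 32 → 64.
So the next two terms are (125; -38; 32) and (216; -35; 64).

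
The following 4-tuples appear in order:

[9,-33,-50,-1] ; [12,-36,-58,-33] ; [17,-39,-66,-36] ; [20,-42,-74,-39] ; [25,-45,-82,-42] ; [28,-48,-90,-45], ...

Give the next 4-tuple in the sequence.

First entry: alternating steps +3, +5, +3, +5, …, so 9, 12, 17, 20, 25, 28 → 33.
Second entry goes -33, -36, -39, -42, -45, -48 → -51 (−3 each step).
Third entry: -50, -58, -66, -74, -82, -90 → -98 (−8 each step).
Fourth entry: always the previous value of the second entry, so -1, -33, -36, -39, -42, -45 → -48.
So the next 4-tuple is [33,-51,-98,-48].

[33,-51,-98,-48]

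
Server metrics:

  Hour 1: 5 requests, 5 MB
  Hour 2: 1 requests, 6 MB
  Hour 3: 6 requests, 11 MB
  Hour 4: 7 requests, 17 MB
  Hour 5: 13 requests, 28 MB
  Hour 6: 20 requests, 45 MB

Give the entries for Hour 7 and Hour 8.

33 requests, 73 MB; 53 requests, 118 MB

Requests: each term is the sum of the two before it; 5, 1, 6, 7, 13, 20 → 33 → 53.
MB: each term is the sum of the two before it; 5, 6, 11, 17, 28, 45 → 73 → 118.
Putting the parts together: 33 requests, 73 MB and then 53 requests, 118 MB.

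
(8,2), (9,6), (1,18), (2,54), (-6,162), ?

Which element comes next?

(-5,486)

First coordinate: alternating steps +1, −8, +1, −8, …, so 8, 9, 1, 2, -6 → -5.
Second coordinate: ×3 each step; 2, 6, 18, 54, 162 → 486.
Combining the parts gives (-5,486).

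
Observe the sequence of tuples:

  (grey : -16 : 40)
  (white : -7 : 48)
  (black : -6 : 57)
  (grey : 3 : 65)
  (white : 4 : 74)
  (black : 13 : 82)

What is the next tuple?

(grey : 14 : 91)

For the shade, repeats grey → white → black: grey, white, black, grey, white, black → grey.
Second slot: -16, -7, -6, 3, 4, 13 → 14 (alternating steps +9, +1, +9, +1, …).
Third slot: alternating steps +8, +9, +8, +9, …; 40, 48, 57, 65, 74, 82 → 91.
Combining the parts gives (grey : 14 : 91).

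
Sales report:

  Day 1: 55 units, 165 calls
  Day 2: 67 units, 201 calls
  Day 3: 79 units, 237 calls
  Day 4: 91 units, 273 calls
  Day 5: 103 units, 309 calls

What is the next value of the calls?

345

Units goes 55, 67, 79, 91, 103 → 115 (+12 each step).
Calls goes 165, 201, 237, 273, 309 → 345 (always 3 × the units).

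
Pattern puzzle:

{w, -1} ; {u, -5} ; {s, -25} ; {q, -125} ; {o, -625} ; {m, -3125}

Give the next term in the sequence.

{k, -15625}

Letter: letters move back 2 places in the alphabet; w, u, s, q, o, m → k.
Second entry — ×5 each step: -1, -5, -25, -125, -625, -3125 → -15625.
So the next term is {k, -15625}.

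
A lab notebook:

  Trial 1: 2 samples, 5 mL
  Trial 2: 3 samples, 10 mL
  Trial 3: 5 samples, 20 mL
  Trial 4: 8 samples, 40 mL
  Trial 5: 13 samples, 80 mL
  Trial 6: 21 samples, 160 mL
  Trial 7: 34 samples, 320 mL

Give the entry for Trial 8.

Samples goes 2, 3, 5, 8, 13, 21, 34 → 55 (each term is the sum of the two before it).
ML: 5, 10, 20, 40, 80, 160, 320 → 640 (×2 each step).
So the next record is 55 samples, 640 mL.

55 samples, 640 mL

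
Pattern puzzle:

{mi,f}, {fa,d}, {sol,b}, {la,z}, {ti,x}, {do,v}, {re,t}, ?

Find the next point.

{mi,r}

Note: mi, fa, sol, la, ti, do, re → mi (runs through the solfège scale do→ti).
Letter: letters move back 2 places in the alphabet, wrapping A→Z; f, d, b, z, x, v, t → r.
Putting it together: {mi,r}.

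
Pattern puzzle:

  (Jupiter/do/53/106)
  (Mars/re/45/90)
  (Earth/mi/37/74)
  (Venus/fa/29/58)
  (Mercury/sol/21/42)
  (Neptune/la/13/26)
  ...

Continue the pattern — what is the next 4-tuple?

Planet — runs backward through the planets Mercury→Neptune: Jupiter, Mars, Earth, Venus, Mercury, Neptune → Uranus.
Note — runs through the solfège scale do→ti: do, re, mi, fa, sol, la → ti.
Third value: −8 each step, so 53, 45, 37, 29, 21, 13 → 5.
Fourth value: always 2 × the third value; 106, 90, 74, 58, 42, 26 → 10.
Putting it together: (Uranus/ti/5/10).

(Uranus/ti/5/10)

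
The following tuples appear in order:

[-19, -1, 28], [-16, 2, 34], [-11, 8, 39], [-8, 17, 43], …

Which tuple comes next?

[-3, 29, 46]

For the first coordinate, alternating steps +3, +5, +3, +5, …: -19, -16, -11, -8 → -3.
For the second coordinate, differences are 3, 6, 9, … (increasing by 3 each time): -1, 2, 8, 17 → 29.
For the third coordinate, differences are 6, 5, 4, … (decreasing by 1 each time): 28, 34, 39, 43 → 46.
Putting it together: [-3, 29, 46].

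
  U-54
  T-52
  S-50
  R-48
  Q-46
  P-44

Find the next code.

O-42

For the letter, letters move back 1 place in the alphabet: U, T, S, R, Q, P → O.
Second component: −2 each step, so 54, 52, 50, 48, 46, 44 → 42.
Combining the parts gives O-42.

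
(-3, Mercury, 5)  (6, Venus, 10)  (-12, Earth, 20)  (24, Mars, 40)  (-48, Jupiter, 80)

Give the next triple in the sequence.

First coordinate goes -3, 6, -12, 24, -48 → 96 (×(-2) each step).
Planet — runs through the planets Mercury→Neptune: Mercury, Venus, Earth, Mars, Jupiter → Saturn.
Third coordinate goes 5, 10, 20, 40, 80 → 160 (×2 each step).
So the next triple is (96, Saturn, 160).

(96, Saturn, 160)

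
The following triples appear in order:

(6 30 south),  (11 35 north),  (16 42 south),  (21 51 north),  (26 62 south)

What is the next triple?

First slot goes 6, 11, 16, 21, 26 → 31 (+5 each step).
Second slot: differences are 5, 7, 9, … (increasing by 2 each time), so 30, 35, 42, 51, 62 → 75.
Direction — alternates south ↔ north: south, north, south, north, south → north.
Putting it together: (31 75 north).

(31 75 north)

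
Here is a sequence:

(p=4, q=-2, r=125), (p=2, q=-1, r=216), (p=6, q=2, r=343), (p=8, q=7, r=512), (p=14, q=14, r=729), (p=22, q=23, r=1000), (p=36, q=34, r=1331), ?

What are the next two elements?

(p=58, q=47, r=1728), (p=94, q=62, r=2197)

P: 4, 2, 6, 8, 14, 22, 36 → 58 → 94 (each term is the sum of the two before it).
Q: -2, -1, 2, 7, 14, 23, 34 → 47 → 62 (differences are 1, 3, 5, … (increasing by 2 each time)).
R: perfect cubes: 5³, 6³, 7³, …, so 125, 216, 343, 512, 729, 1000, 1331 → 1728 → 2197.
So the next two elements are (p=58, q=47, r=1728) and (p=94, q=62, r=2197).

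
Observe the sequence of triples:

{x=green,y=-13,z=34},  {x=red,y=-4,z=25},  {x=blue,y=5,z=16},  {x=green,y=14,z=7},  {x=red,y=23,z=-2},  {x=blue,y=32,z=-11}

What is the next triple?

X goes green, red, blue, green, red, blue → green (repeats green → red → blue).
For the y, +9 each step: -13, -4, 5, 14, 23, 32 → 41.
Z — together with the y always sums to 21: 34, 25, 16, 7, -2, -11 → -20.
Putting it together: {x=green,y=41,z=-20}.

{x=green,y=41,z=-20}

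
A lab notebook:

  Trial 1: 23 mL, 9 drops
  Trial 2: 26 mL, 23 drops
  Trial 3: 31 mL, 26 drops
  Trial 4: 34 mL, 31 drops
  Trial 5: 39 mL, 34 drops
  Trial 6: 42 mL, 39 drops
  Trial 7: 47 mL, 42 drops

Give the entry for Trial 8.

50 mL, 47 drops

ML goes 23, 26, 31, 34, 39, 42, 47 → 50 (alternating steps +3, +5, +3, +5, …).
For the drops, always the previous value of the mL: 9, 23, 26, 31, 34, 39, 42 → 47.
Putting it together: 50 mL, 47 drops.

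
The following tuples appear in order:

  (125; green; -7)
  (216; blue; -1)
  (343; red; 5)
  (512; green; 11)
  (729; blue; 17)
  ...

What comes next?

First entry: 125, 216, 343, 512, 729 → 1000 (perfect cubes: 5³, 6³, 7³, …).
Colour: repeats green → blue → red, so green, blue, red, green, blue → red.
Third entry goes -7, -1, 5, 11, 17 → 23 (+6 each step).
Putting it together: (1000; red; 23).

(1000; red; 23)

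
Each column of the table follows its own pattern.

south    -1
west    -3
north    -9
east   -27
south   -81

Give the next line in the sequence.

west  -243

Direction: repeats south → west → north → east; south, west, north, east, south → west.
Second component: ×3 each step, so -1, -3, -9, -27, -81 → -243.
Combining the parts gives west  -243.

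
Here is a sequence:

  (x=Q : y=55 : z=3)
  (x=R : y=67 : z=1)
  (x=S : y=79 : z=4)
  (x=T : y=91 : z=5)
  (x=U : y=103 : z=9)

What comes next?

X: letters move forward 1 place in the alphabet, so Q, R, S, T, U → V.
Y: +12 each step, so 55, 67, 79, 91, 103 → 115.
For the z, each term is the sum of the two before it: 3, 1, 4, 5, 9 → 14.
Combining the parts gives (x=V : y=115 : z=14).

(x=V : y=115 : z=14)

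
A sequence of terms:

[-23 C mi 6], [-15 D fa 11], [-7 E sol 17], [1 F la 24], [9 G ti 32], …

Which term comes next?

[17 H do 41]

First entry: +8 each step, so -23, -15, -7, 1, 9 → 17.
Letter — letters move forward 1 place in the alphabet: C, D, E, F, G → H.
Note — runs through the solfège scale do→ti: mi, fa, sol, la, ti → do.
Fourth entry goes 6, 11, 17, 24, 32 → 41 (differences are 5, 6, 7, … (increasing by 1 each time)).
So the next term is [17 H do 41].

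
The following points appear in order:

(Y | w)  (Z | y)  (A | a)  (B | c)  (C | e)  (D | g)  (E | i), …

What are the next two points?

(F | k), (G | m)

First letter: letters move forward 1 place in the alphabet, wrapping Z→A; Y, Z, A, B, C, D, E → F → G.
Second letter: letters move forward 2 places in the alphabet, wrapping Z→A; w, y, a, c, e, g, i → k → m.
So the next two points are (F | k) and (G | m).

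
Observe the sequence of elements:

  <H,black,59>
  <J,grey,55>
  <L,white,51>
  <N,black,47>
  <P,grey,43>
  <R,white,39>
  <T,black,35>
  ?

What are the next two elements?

<V,grey,31>, <X,white,27>

Letter: letters move forward 2 places in the alphabet, so H, J, L, N, P, R, T → V → X.
Shade: black, grey, white, black, grey, white, black → grey → white (repeats black → grey → white).
Third entry goes 59, 55, 51, 47, 43, 39, 35 → 31 → 27 (−4 each step).
Putting the parts together: <V,grey,31> and then <X,white,27>.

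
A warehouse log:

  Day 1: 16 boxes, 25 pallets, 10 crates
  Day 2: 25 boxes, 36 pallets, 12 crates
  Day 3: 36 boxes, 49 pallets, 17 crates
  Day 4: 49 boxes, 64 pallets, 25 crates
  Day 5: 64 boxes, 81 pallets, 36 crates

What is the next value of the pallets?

Boxes — perfect squares: 4², 5², 6², …: 16, 25, 36, 49, 64 → 81.
Pallets goes 25, 36, 49, 64, 81 → 100 (perfect squares: 5², 6², 7², …).
Crates goes 10, 12, 17, 25, 36 → 50 (differences are 2, 5, 8, … (increasing by 3 each time)).

100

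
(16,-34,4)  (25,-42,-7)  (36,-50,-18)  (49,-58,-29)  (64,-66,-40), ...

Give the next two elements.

First value — perfect squares: 4², 5², 6², …: 16, 25, 36, 49, 64 → 81 → 100.
Second value goes -34, -42, -50, -58, -66 → -74 → -82 (−8 each step).
For the third value, −11 each step: 4, -7, -18, -29, -40 → -51 → -62.
Putting the parts together: (81,-74,-51) and then (100,-82,-62).

(81,-74,-51), (100,-82,-62)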